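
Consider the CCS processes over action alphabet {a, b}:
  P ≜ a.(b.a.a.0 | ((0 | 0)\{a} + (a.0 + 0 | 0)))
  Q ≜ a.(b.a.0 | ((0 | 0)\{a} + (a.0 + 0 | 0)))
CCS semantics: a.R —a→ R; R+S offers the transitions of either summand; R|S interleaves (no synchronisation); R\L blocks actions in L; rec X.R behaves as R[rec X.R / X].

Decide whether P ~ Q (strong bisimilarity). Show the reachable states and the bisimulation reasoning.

LTS(P): 9 reachable states
  u0 = a.(b.a.a.0 | ((0 | 0)\{a} + (a.0 + 0 | 0))) ⊢ —a→ u1
  u1 = b.a.a.0 | ((0 | 0)\{a} + (a.0 + 0 | 0)) ⊢ —a→ u2, —b→ u3
  u2 = b.a.a.0 | 0 ⊢ —b→ u4
  u3 = a.a.0 | ((0 | 0)\{a} + (a.0 + 0 | 0)) ⊢ —a→ u4, —a→ u5
  u4 = a.a.0 | 0 ⊢ —a→ u6
  u5 = a.0 | ((0 | 0)\{a} + (a.0 + 0 | 0)) ⊢ —a→ u6, —a→ u7
  u6 = a.0 | 0 ⊢ —a→ u8
  u7 = 0 | ((0 | 0)\{a} + (a.0 + 0 | 0)) ⊢ —a→ u8
  u8 = 0 | 0 ⊢ stopped
LTS(Q): 7 reachable states
  v0 = a.(b.a.0 | ((0 | 0)\{a} + (a.0 + 0 | 0))) ⊢ —a→ v1
  v1 = b.a.0 | ((0 | 0)\{a} + (a.0 + 0 | 0)) ⊢ —a→ v2, —b→ v3
  v2 = b.a.0 | 0 ⊢ —b→ v4
  v3 = a.0 | ((0 | 0)\{a} + (a.0 + 0 | 0)) ⊢ —a→ v4, —a→ v5
  v4 = a.0 | 0 ⊢ —a→ v6
  v5 = 0 | ((0 | 0)\{a} + (a.0 + 0 | 0)) ⊢ —a→ v6
  v6 = 0 | 0 ⊢ stopped
Coarsest stable partition (strong bisimilarity classes):
  B0 = {u0}
  B1 = {u1}
  B2 = {u3}
  B3 = {u4, u5, v3}
  B4 = {u6, u7, v4, v5}
  B5 = {u8, v6}
  B6 = {u2}
  B7 = {v0}
  B8 = {v1}
  B9 = {v2}
u0 ∈ B0, v0 ∈ B7 → different blocks

P ≁ Q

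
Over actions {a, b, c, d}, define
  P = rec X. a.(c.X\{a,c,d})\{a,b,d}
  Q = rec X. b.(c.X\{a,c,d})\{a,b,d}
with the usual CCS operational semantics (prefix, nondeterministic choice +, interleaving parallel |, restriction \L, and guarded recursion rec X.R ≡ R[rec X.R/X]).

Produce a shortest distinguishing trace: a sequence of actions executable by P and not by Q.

Reachable graph of P (3 states):
  u0 = rec X. a.(c.X\{a,c,d})\{a,b,d} has moves -a-> u1
  u1 = (c.(rec X. a.(c.X\{a,c,d})\{a,b,d})\{a,c,d})\{a,b,d} has moves -c-> u2
  u2 = (rec X. a.(c.X\{a,c,d})\{a,b,d})\{a,c,d}\{a,b,d} has moves ∅
Reachable graph of Q (3 states):
  v0 = rec X. b.(c.X\{a,c,d})\{a,b,d} has moves -b-> v1
  v1 = (c.(rec X. b.(c.X\{a,c,d})\{a,b,d})\{a,c,d})\{a,b,d} has moves -c-> v2
  v2 = (rec X. b.(c.X\{a,c,d})\{a,b,d})\{a,c,d}\{a,b,d} has moves ∅
Run σ = ⟨a⟩ on P: start {u0}
  [1] a ⇒ {u1}
  ✓ P
Run σ = ⟨a⟩ on Q: start {v0}
  [1] a ⇒ no successor for Q

a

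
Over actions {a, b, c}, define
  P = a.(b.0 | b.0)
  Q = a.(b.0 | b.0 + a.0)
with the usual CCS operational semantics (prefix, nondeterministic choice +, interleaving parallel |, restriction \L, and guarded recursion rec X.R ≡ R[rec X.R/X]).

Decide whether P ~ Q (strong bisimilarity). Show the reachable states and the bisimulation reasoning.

Reachable graph of P (5 states):
  m0 = a.(b.0 | b.0) :: —a→ m1
  m1 = b.0 | b.0 :: —b→ m2, —b→ m3
  m2 = 0 | b.0 :: —b→ m4
  m3 = b.0 | 0 :: —b→ m4
  m4 = 0 | 0 :: deadlocked
Reachable graph of Q (6 states):
  n0 = a.(b.0 | b.0 + a.0) :: —a→ n1
  n1 = b.0 | b.0 + a.0 :: —a→ n2, —b→ n3, —b→ n4
  n2 = 0 :: deadlocked
  n3 = 0 | b.0 :: —b→ n5
  n4 = b.0 | 0 :: —b→ n5
  n5 = 0 | 0 :: deadlocked
Partition-refinement fixed point:
  B0 = {m0}
  B1 = {m1}
  B2 = {m2, m3, n3, n4}
  B3 = {m4, n2, n5}
  B4 = {n0}
  B5 = {n1}
m0 ∈ B0, n0 ∈ B4 → different blocks

NO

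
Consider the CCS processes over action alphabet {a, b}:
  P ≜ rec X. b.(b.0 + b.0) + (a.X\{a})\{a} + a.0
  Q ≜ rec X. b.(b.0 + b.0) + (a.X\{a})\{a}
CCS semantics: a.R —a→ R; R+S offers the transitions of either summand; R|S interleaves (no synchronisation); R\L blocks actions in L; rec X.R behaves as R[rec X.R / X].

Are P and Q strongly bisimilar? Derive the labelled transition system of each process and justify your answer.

P ≁ Q

P's transition system — 3 states:
  u0 = rec X. b.(b.0 + b.0) + (a.X\{a})\{a} + a.0 has moves ··a··> u1, ··b··> u2
  u1 = 0 has moves deadlocked
  u2 = b.0 + b.0 has moves ··b··> u1
Q's transition system — 3 states:
  v0 = rec X. b.(b.0 + b.0) + (a.X\{a})\{a} has moves ··b··> v1
  v1 = b.0 + b.0 has moves ··b··> v2
  v2 = 0 has moves deadlocked
Partition-refinement fixed point:
  B0 = {u0}
  B1 = {u1, v2}
  B2 = {u2, v1}
  B3 = {v0}
u0 ∈ B0, v0 ∈ B3 → different blocks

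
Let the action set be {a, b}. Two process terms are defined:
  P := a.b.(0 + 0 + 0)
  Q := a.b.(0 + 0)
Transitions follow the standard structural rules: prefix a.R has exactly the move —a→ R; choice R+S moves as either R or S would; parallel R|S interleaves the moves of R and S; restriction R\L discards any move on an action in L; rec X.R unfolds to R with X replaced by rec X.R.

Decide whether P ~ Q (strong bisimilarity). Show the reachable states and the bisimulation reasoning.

Reachable graph of P (3 states):
  m0 = a.b.(0 + 0 + 0) has moves =a=> m1
  m1 = b.(0 + 0 + 0) has moves =b=> m2
  m2 = 0 + 0 + 0 has moves deadlocked
Reachable graph of Q (3 states):
  n0 = a.b.(0 + 0) has moves =a=> n1
  n1 = b.(0 + 0) has moves =b=> n2
  n2 = 0 + 0 has moves deadlocked
Bisimilarity quotient blocks:
  B0 = {m0, n0}
  B1 = {m1, n1}
  B2 = {m2, n2}
m0 ∈ B0, n0 ∈ B0 → same block

P ~ Q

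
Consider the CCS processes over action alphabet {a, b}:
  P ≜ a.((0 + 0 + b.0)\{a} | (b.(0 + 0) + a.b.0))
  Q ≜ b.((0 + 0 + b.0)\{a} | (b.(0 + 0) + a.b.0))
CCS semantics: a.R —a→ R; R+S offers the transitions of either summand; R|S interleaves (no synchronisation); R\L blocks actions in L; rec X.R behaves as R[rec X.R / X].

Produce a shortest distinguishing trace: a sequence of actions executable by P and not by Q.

a

LTS(P): 9 reachable states
  s0 = a.((0 + 0 + b.0)\{a} | (b.(0 + 0) + a.b.0)) → -a-> s1
  s1 = (0 + 0 + b.0)\{a} | (b.(0 + 0) + a.b.0) → -a-> s2, -b-> s3, -b-> s4
  s2 = (0 + 0 + b.0)\{a} | b.0 → -b-> s5, -b-> s6
  s3 = (0 + 0 + b.0)\{a} | (0 + 0) → -b-> s7
  s4 = 0\{a} | (b.(0 + 0) + a.b.0) → -a-> s6, -b-> s7
  s5 = (0 + 0 + b.0)\{a} | 0 → -b-> s8
  s6 = 0\{a} | b.0 → -b-> s8
  s7 = 0\{a} | (0 + 0) → ∅
  s8 = 0\{a} | 0 → ∅
LTS(Q): 9 reachable states
  t0 = b.((0 + 0 + b.0)\{a} | (b.(0 + 0) + a.b.0)) → -b-> t1
  t1 = (0 + 0 + b.0)\{a} | (b.(0 + 0) + a.b.0) → -a-> t2, -b-> t3, -b-> t4
  t2 = (0 + 0 + b.0)\{a} | b.0 → -b-> t5, -b-> t6
  t3 = (0 + 0 + b.0)\{a} | (0 + 0) → -b-> t7
  t4 = 0\{a} | (b.(0 + 0) + a.b.0) → -a-> t6, -b-> t7
  t5 = (0 + 0 + b.0)\{a} | 0 → -b-> t8
  t6 = 0\{a} | b.0 → -b-> t8
  t7 = 0\{a} | (0 + 0) → ∅
  t8 = 0\{a} | 0 → ∅
Run σ = ⟨a⟩ on P: start {s0}
  step 1 (a): {s1}
  — P admits the full trace.
Run σ = ⟨a⟩ on Q: start {t0}
  step 1 (a): ∅ (Q stuck)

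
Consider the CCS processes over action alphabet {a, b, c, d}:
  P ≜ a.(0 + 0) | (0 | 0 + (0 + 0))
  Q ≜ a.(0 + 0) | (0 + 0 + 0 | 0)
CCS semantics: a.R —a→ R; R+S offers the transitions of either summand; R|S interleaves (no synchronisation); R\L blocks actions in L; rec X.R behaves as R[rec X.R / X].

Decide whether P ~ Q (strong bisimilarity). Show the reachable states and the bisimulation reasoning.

YES

LTS(P): 2 reachable states
  u0 = a.(0 + 0) | (0 | 0 + (0 + 0)) | -a-> u1
  u1 = (0 + 0) | (0 | 0 + (0 + 0)) | ∅
LTS(Q): 2 reachable states
  v0 = a.(0 + 0) | (0 + 0 + 0 | 0) | -a-> v1
  v1 = (0 + 0) | (0 + 0 + 0 | 0) | ∅
Coarsest stable partition (strong bisimilarity classes):
  B0 = {u0, v0}
  B1 = {u1, v1}
u0 ∈ B0, v0 ∈ B0 → same block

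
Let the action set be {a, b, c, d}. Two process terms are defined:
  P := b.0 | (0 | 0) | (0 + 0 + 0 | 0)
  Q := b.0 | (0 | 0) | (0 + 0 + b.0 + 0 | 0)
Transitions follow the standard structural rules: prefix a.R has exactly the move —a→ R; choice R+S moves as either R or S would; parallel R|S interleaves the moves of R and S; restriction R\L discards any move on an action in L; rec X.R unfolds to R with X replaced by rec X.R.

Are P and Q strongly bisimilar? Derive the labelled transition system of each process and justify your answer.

Reachable graph of P (2 states):
  m0 = b.0 | (0 | 0) | (0 + 0 + 0 | 0) has moves --b--▸ m1
  m1 = 0 | (0 | 0) | (0 + 0 + 0 | 0) has moves ∅
Reachable graph of Q (4 states):
  n0 = b.0 | (0 | 0) | (0 + 0 + b.0 + 0 | 0) has moves --b--▸ n1, --b--▸ n2
  n1 = 0 | (0 | 0) | (0 + 0 + b.0 + 0 | 0) has moves --b--▸ n3
  n2 = b.0 | (0 | 0) | 0 has moves --b--▸ n3
  n3 = 0 | (0 | 0) | 0 has moves ∅
Bisimilarity quotient blocks:
  B0 = {m0, n1, n2}
  B1 = {m1, n3}
  B2 = {n0}
m0 ∈ B0, n0 ∈ B2 → different blocks

P ≁ Q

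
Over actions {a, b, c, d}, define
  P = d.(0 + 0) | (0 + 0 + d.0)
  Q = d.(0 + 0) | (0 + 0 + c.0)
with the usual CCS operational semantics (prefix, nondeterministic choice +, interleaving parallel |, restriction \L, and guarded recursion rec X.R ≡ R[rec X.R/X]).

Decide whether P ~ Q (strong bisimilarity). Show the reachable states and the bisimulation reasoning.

NO

P's transition system — 4 states:
  p0 = d.(0 + 0) | (0 + 0 + d.0) has moves --d--▸ p1, --d--▸ p2
  p1 = (0 + 0) | (0 + 0 + d.0) has moves --d--▸ p3
  p2 = d.(0 + 0) | 0 has moves --d--▸ p3
  p3 = (0 + 0) | 0 has moves stopped
Q's transition system — 4 states:
  q0 = d.(0 + 0) | (0 + 0 + c.0) has moves --c--▸ q1, --d--▸ q2
  q1 = d.(0 + 0) | 0 has moves --d--▸ q3
  q2 = (0 + 0) | (0 + 0 + c.0) has moves --c--▸ q3
  q3 = (0 + 0) | 0 has moves stopped
Bisimilarity quotient blocks:
  B0 = {p0}
  B1 = {p1, p2, q1}
  B2 = {p3, q3}
  B3 = {q0}
  B4 = {q2}
p0 ∈ B0, q0 ∈ B3 → different blocks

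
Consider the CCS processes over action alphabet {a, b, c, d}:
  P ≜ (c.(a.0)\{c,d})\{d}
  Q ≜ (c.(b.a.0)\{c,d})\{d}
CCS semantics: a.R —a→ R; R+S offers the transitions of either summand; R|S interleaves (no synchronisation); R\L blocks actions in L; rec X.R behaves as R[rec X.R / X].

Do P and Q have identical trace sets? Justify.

Reachable graph of P (3 states):
  m0 = (c.(a.0)\{c,d})\{d} has moves —c→ m1
  m1 = (a.0)\{c,d}\{d} has moves —a→ m2
  m2 = 0\{c,d}\{d} has moves ·
Reachable graph of Q (4 states):
  n0 = (c.(b.a.0)\{c,d})\{d} has moves —c→ n1
  n1 = (b.a.0)\{c,d}\{d} has moves —b→ n2
  n2 = (a.0)\{c,d}\{d} has moves —a→ n3
  n3 = 0\{c,d}\{d} has moves ·
Executing ca from P (initial set {m0}):
  after c @ step 1: {m1}
  after a @ step 2: {m2}
  ✓ P
Executing ca from Q (initial set {n0}):
  after c @ step 1: {n1}
  after a @ step 2: ∅ (Q stuck)

NO — witness ⟨ca⟩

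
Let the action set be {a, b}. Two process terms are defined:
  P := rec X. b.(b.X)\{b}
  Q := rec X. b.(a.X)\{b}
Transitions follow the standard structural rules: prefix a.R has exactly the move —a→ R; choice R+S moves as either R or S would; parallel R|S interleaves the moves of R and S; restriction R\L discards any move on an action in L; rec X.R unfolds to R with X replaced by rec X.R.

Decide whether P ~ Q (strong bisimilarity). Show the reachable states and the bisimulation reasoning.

NO

P's transition system — 2 states:
  u0 = rec X. b.(b.X)\{b} :: -b-> u1
  u1 = (b.(rec X. b.(b.X)\{b}))\{b} :: deadlocked
Q's transition system — 3 states:
  v0 = rec X. b.(a.X)\{b} :: -b-> v1
  v1 = (a.(rec X. b.(a.X)\{b}))\{b} :: -a-> v2
  v2 = (rec X. b.(a.X)\{b})\{b} :: deadlocked
Partition-refinement fixed point:
  B0 = {u0}
  B1 = {u1, v2}
  B2 = {v0}
  B3 = {v1}
u0 ∈ B0, v0 ∈ B2 → different blocks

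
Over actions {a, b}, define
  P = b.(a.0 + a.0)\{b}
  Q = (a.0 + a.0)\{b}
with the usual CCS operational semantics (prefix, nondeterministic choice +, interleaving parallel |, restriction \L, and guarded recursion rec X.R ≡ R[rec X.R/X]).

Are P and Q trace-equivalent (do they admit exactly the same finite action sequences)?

LTS(P): 3 reachable states
  u0 = b.(a.0 + a.0)\{b} :: -b-> u1
  u1 = (a.0 + a.0)\{b} :: -a-> u2
  u2 = 0\{b} :: ·
LTS(Q): 2 reachable states
  v0 = (a.0 + a.0)\{b} :: -a-> v1
  v1 = 0\{b} :: ·
Trace ⟨b⟩ through P, begin at {u0}:
  [1] b ⇒ {u1}
  ✓ P
Trace ⟨b⟩ through Q, begin at {v0}:
  [1] b ⇒ ∅  — Q cannot continue

traces(P) ≠ traces(Q) — witness ⟨b⟩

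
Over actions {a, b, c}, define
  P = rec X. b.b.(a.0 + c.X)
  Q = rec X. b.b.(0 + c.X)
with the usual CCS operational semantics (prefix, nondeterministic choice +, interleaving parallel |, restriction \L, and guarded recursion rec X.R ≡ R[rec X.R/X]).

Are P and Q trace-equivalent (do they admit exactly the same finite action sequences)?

trace-distinct — witness ⟨bba⟩

P's transition system — 4 states:
  m0 = rec X. b.b.(a.0 + c.X) → ··b··> m1
  m1 = b.(a.0 + c.(rec X. b.b.(a.0 + c.X))) → ··b··> m2
  m2 = a.0 + c.(rec X. b.b.(a.0 + c.X)) → ··a··> m3, ··c··> m0
  m3 = 0 → deadlocked
Q's transition system — 3 states:
  n0 = rec X. b.b.(0 + c.X) → ··b··> n1
  n1 = b.(0 + c.(rec X. b.b.(0 + c.X))) → ··b··> n2
  n2 = 0 + c.(rec X. b.b.(0 + c.X)) → ··c··> n0
Trace ⟨bba⟩ through P, begin at {m0}:
  step 1 (b): {m1}
  step 2 (b): {m2}
  step 3 (a): {m3}
  P completes σ.
Trace ⟨bba⟩ through Q, begin at {n0}:
  step 1 (b): {n1}
  step 2 (b): {n2}
  step 3 (a): ∅  — Q cannot continue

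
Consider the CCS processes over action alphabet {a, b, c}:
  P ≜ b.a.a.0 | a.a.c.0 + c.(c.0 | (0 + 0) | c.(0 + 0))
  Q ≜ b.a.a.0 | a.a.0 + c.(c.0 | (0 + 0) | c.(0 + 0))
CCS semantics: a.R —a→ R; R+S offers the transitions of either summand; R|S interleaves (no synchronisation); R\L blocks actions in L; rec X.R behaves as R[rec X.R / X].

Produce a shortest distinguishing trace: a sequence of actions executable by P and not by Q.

aac

Reachable graph of P (20 states):
  u0 = b.a.a.0 | a.a.c.0 + c.(c.0 | (0 + 0) | c.(0 + 0)) → —a→ u1, —b→ u2, —c→ u3
  u1 = b.a.a.0 | a.c.0 → —a→ u4, —b→ u5
  u2 = a.a.0 | a.a.c.0 → —a→ u5, —a→ u6
  u3 = c.0 | (0 + 0) | c.(0 + 0) → —c→ u7, —c→ u8
  u4 = b.a.a.0 | c.0 → —b→ u9, —c→ u10
  u5 = a.a.0 | a.c.0 → —a→ u11, —a→ u9
  u6 = a.0 | a.a.c.0 → —a→ u11, —a→ u12
  u7 = 0 | (0 + 0) | c.(0 + 0) → —c→ u13
  u8 = c.0 | (0 + 0) | (0 + 0) → —c→ u13
  u9 = a.a.0 | c.0 → —a→ u14, —c→ u15
  u10 = b.a.a.0 | 0 → —b→ u15
  u11 = a.0 | a.c.0 → —a→ u14, —a→ u16
  u12 = 0 | a.a.c.0 → —a→ u16
  u13 = 0 | (0 + 0) | (0 + 0) → deadlocked
  u14 = a.0 | c.0 → —a→ u17, —c→ u18
  u15 = a.a.0 | 0 → —a→ u18
  u16 = 0 | a.c.0 → —a→ u17
  u17 = 0 | c.0 → —c→ u19
  u18 = a.0 | 0 → —a→ u19
  u19 = 0 | 0 → deadlocked
Reachable graph of Q (16 states):
  v0 = b.a.a.0 | a.a.0 + c.(c.0 | (0 + 0) | c.(0 + 0)) → —a→ v1, —b→ v2, —c→ v3
  v1 = b.a.a.0 | a.0 → —a→ v4, —b→ v5
  v2 = a.a.0 | a.a.0 → —a→ v5, —a→ v6
  v3 = c.0 | (0 + 0) | c.(0 + 0) → —c→ v7, —c→ v8
  v4 = b.a.a.0 | 0 → —b→ v9
  v5 = a.a.0 | a.0 → —a→ v10, —a→ v9
  v6 = a.0 | a.a.0 → —a→ v10, —a→ v11
  v7 = 0 | (0 + 0) | c.(0 + 0) → —c→ v12
  v8 = c.0 | (0 + 0) | (0 + 0) → —c→ v12
  v9 = a.a.0 | 0 → —a→ v13
  v10 = a.0 | a.0 → —a→ v13, —a→ v14
  v11 = 0 | a.a.0 → —a→ v14
  v12 = 0 | (0 + 0) | (0 + 0) → deadlocked
  v13 = a.0 | 0 → —a→ v15
  v14 = 0 | a.0 → —a→ v15
  v15 = 0 | 0 → deadlocked
Run σ = ⟨aac⟩ on P: start {u0}
  step 1 (a): {u1}
  step 2 (a): {u4}
  step 3 (c): {u10}
  P completes σ.
Run σ = ⟨aac⟩ on Q: start {v0}
  step 1 (a): {v1}
  step 2 (a): {v4}
  step 3 (c): ∅  — Q cannot continue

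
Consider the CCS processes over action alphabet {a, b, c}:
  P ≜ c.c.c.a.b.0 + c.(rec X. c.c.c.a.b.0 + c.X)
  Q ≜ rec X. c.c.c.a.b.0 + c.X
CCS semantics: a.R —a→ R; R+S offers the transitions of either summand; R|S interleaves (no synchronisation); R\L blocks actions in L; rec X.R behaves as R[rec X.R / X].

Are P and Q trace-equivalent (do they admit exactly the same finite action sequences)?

LTS(P): 7 reachable states
  m0 = c.c.c.a.b.0 + c.(rec X. c.c.c.a.b.0 + c.X) :: -c-> m1, -c-> m2
  m1 = c.c.a.b.0 :: -c-> m3
  m2 = rec X. c.c.c.a.b.0 + c.X :: -c-> m1, -c-> m2
  m3 = c.a.b.0 :: -c-> m4
  m4 = a.b.0 :: -a-> m5
  m5 = b.0 :: -b-> m6
  m6 = 0 :: ∅
LTS(Q): 6 reachable states
  n0 = rec X. c.c.c.a.b.0 + c.X :: -c-> n0, -c-> n1
  n1 = c.c.a.b.0 :: -c-> n2
  n2 = c.a.b.0 :: -c-> n3
  n3 = a.b.0 :: -a-> n4
  n4 = b.0 :: -b-> n5
  n5 = 0 :: ∅
Bisimilarity quotient blocks:
  B0 = {m0, m2, n0}
  B1 = {m1, n1}
  B2 = {m3, n2}
  B3 = {m4, n3}
  B4 = {m5, n4}
  B5 = {m6, n5}
m0 ∈ B0, n0 ∈ B0 → same block
Bisimilar ⇒ trace-equivalent.

trace-equivalent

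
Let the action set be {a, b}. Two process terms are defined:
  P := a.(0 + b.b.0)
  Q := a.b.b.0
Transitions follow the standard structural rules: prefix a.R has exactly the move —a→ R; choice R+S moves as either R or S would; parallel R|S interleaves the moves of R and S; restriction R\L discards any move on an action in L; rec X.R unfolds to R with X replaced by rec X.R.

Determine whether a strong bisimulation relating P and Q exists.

LTS(P): 4 reachable states
  p0 = a.(0 + b.b.0) :: -a-> p1
  p1 = 0 + b.b.0 :: -b-> p2
  p2 = b.0 :: -b-> p3
  p3 = 0 :: ·
LTS(Q): 4 reachable states
  q0 = a.b.b.0 :: -a-> q1
  q1 = b.b.0 :: -b-> q2
  q2 = b.0 :: -b-> q3
  q3 = 0 :: ·
Coarsest stable partition (strong bisimilarity classes):
  B0 = {p0, q0}
  B1 = {p1, q1}
  B2 = {p2, q2}
  B3 = {p3, q3}
p0 ∈ B0, q0 ∈ B0 → same block

YES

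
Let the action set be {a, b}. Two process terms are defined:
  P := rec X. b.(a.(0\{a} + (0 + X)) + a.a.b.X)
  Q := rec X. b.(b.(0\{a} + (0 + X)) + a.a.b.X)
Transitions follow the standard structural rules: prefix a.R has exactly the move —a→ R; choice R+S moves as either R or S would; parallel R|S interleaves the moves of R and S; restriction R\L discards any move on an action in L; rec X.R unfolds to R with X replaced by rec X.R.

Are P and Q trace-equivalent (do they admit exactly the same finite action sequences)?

NO — witness ⟨bab⟩

Reachable graph of P (5 states):
  m0 = rec X. b.(a.(0\{a} + (0 + X)) + a.a.b.X) ⊢ =b=> m1
  m1 = a.(0\{a} + (0 + (rec X. b.(a.(0\{a} + (0 + X)) + a.a.b.X)))) + a.a.b.(rec X. b.(a.(0\{a} + (0 + X)) + a.a.b.X)) ⊢ =a=> m2, =a=> m3
  m2 = 0\{a} + (0 + (rec X. b.(a.(0\{a} + (0 + X)) + a.a.b.X))) ⊢ =b=> m1
  m3 = a.b.(rec X. b.(a.(0\{a} + (0 + X)) + a.a.b.X)) ⊢ =a=> m4
  m4 = b.(rec X. b.(a.(0\{a} + (0 + X)) + a.a.b.X)) ⊢ =b=> m0
Reachable graph of Q (5 states):
  n0 = rec X. b.(b.(0\{a} + (0 + X)) + a.a.b.X) ⊢ =b=> n1
  n1 = b.(0\{a} + (0 + (rec X. b.(b.(0\{a} + (0 + X)) + a.a.b.X)))) + a.a.b.(rec X. b.(b.(0\{a} + (0 + X)) + a.a.b.X)) ⊢ =a=> n2, =b=> n3
  n2 = a.b.(rec X. b.(b.(0\{a} + (0 + X)) + a.a.b.X)) ⊢ =a=> n4
  n3 = 0\{a} + (0 + (rec X. b.(b.(0\{a} + (0 + X)) + a.a.b.X))) ⊢ =b=> n1
  n4 = b.(rec X. b.(b.(0\{a} + (0 + X)) + a.a.b.X)) ⊢ =b=> n0
Trace ⟨bab⟩ through P, begin at {m0}:
  step 1 (b): {m1}
  step 2 (a): {m2, m3}
  step 3 (b): {m1}
  P completes σ.
Trace ⟨bab⟩ through Q, begin at {n0}:
  step 1 (b): {n1}
  step 2 (a): {n2}
  step 3 (b): ∅ (Q stuck)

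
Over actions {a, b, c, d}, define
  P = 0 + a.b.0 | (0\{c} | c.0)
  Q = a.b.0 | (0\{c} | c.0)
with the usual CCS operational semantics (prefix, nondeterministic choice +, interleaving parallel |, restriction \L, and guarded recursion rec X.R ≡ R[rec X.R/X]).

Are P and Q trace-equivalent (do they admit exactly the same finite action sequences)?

P's transition system — 6 states:
  m0 = 0 + a.b.0 | (0\{c} | c.0) has moves =a=> m1, =c=> m2
  m1 = b.0 | (0\{c} | c.0) has moves =b=> m3, =c=> m4
  m2 = a.b.0 | (0\{c} | 0) has moves =a=> m4
  m3 = 0 | (0\{c} | c.0) has moves =c=> m5
  m4 = b.0 | (0\{c} | 0) has moves =b=> m5
  m5 = 0 | (0\{c} | 0) has moves ·
Q's transition system — 6 states:
  n0 = a.b.0 | (0\{c} | c.0) has moves =a=> n1, =c=> n2
  n1 = b.0 | (0\{c} | c.0) has moves =b=> n3, =c=> n4
  n2 = a.b.0 | (0\{c} | 0) has moves =a=> n4
  n3 = 0 | (0\{c} | c.0) has moves =c=> n5
  n4 = b.0 | (0\{c} | 0) has moves =b=> n5
  n5 = 0 | (0\{c} | 0) has moves ·
Bisimilarity quotient blocks:
  B0 = {m0, n0}
  B1 = {m1, n1}
  B2 = {m3, n3}
  B3 = {m5, n5}
  B4 = {m4, n4}
  B5 = {m2, n2}
m0 ∈ B0, n0 ∈ B0 → same block
Bisimilar ⇒ trace-equivalent.

trace-equivalent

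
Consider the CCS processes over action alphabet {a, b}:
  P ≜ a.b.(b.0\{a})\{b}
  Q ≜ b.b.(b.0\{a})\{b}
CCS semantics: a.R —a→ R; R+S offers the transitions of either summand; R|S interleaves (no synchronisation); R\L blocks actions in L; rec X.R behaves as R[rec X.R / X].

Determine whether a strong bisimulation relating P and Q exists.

P ≁ Q

Reachable graph of P (3 states):
  s0 = a.b.(b.0\{a})\{b} :: --a--▸ s1
  s1 = b.(b.0\{a})\{b} :: --b--▸ s2
  s2 = (b.0\{a})\{b} :: stopped
Reachable graph of Q (3 states):
  t0 = b.b.(b.0\{a})\{b} :: --b--▸ t1
  t1 = b.(b.0\{a})\{b} :: --b--▸ t2
  t2 = (b.0\{a})\{b} :: stopped
Partition-refinement fixed point:
  B0 = {s0}
  B1 = {s1, t1}
  B2 = {s2, t2}
  B3 = {t0}
s0 ∈ B0, t0 ∈ B3 → different blocks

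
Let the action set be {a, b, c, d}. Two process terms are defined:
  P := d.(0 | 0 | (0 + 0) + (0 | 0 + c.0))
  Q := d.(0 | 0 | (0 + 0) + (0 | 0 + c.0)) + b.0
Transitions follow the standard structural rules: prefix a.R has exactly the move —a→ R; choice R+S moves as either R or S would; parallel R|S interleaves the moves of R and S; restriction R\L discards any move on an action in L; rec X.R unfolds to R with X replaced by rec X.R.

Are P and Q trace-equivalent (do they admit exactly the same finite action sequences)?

LTS(P): 3 reachable states
  u0 = d.(0 | 0 | (0 + 0) + (0 | 0 + c.0)) ⊢ --d--▸ u1
  u1 = 0 | 0 | (0 + 0) + (0 | 0 + c.0) ⊢ --c--▸ u2
  u2 = 0 ⊢ ·
LTS(Q): 3 reachable states
  v0 = d.(0 | 0 | (0 + 0) + (0 | 0 + c.0)) + b.0 ⊢ --b--▸ v1, --d--▸ v2
  v1 = 0 ⊢ ·
  v2 = 0 | 0 | (0 + 0) + (0 | 0 + c.0) ⊢ --c--▸ v1
Trace ⟨b⟩ through Q, begin at {v0}:
  after b @ step 1: {v1}
  ✓ Q
Trace ⟨b⟩ through P, begin at {u0}:
  after b @ step 1: ∅ (P stuck)

trace-distinct — witness ⟨b⟩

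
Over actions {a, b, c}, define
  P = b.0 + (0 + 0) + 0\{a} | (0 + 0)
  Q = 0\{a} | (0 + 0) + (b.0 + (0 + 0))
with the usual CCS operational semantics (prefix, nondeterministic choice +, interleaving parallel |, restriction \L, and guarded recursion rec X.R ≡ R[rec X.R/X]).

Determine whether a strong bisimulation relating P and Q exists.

P's transition system — 2 states:
  s0 = b.0 + (0 + 0) + 0\{a} | (0 + 0) | --b--▸ s1
  s1 = 0 | ∅
Q's transition system — 2 states:
  t0 = 0\{a} | (0 + 0) + (b.0 + (0 + 0)) | --b--▸ t1
  t1 = 0 | ∅
Bisimilarity quotient blocks:
  B0 = {s0, t0}
  B1 = {s1, t1}
s0 ∈ B0, t0 ∈ B0 → same block

YES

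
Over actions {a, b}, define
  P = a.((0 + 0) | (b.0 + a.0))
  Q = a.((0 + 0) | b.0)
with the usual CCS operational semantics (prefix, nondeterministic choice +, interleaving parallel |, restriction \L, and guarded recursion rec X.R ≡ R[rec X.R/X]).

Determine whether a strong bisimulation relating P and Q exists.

P ≁ Q

Reachable graph of P (3 states):
  s0 = a.((0 + 0) | (b.0 + a.0)) has moves —a→ s1
  s1 = (0 + 0) | (b.0 + a.0) has moves —a→ s2, —b→ s2
  s2 = (0 + 0) | 0 has moves ·
Reachable graph of Q (3 states):
  t0 = a.((0 + 0) | b.0) has moves —a→ t1
  t1 = (0 + 0) | b.0 has moves —b→ t2
  t2 = (0 + 0) | 0 has moves ·
Partition-refinement fixed point:
  B0 = {s0}
  B1 = {s1}
  B2 = {s2, t2}
  B3 = {t0}
  B4 = {t1}
s0 ∈ B0, t0 ∈ B3 → different blocks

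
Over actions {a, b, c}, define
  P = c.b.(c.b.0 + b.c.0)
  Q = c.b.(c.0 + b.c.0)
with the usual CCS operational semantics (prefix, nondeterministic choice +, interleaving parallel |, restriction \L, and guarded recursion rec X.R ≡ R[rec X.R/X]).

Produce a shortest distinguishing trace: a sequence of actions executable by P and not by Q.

Reachable graph of P (6 states):
  p0 = c.b.(c.b.0 + b.c.0) has moves —c→ p1
  p1 = b.(c.b.0 + b.c.0) has moves —b→ p2
  p2 = c.b.0 + b.c.0 has moves —b→ p3, —c→ p4
  p3 = c.0 has moves —c→ p5
  p4 = b.0 has moves —b→ p5
  p5 = 0 has moves deadlocked
Reachable graph of Q (5 states):
  q0 = c.b.(c.0 + b.c.0) has moves —c→ q1
  q1 = b.(c.0 + b.c.0) has moves —b→ q2
  q2 = c.0 + b.c.0 has moves —b→ q3, —c→ q4
  q3 = c.0 has moves —c→ q4
  q4 = 0 has moves deadlocked
Executing cbcb from P (initial set {p0}):
  after c @ step 1: {p1}
  after b @ step 2: {p2}
  after c @ step 3: {p4}
  after b @ step 4: {p5}
  P completes σ.
Executing cbcb from Q (initial set {q0}):
  after c @ step 1: {q1}
  after b @ step 2: {q2}
  after c @ step 3: {q4}
  after b @ step 4: ∅  — Q cannot continue

cbcb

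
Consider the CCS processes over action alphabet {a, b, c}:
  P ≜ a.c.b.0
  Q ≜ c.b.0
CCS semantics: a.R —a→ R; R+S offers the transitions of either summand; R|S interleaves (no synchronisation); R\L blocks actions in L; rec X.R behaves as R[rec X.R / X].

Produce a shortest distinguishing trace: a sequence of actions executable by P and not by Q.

a

Reachable graph of P (4 states):
  u0 = a.c.b.0 has moves —a→ u1
  u1 = c.b.0 has moves —c→ u2
  u2 = b.0 has moves —b→ u3
  u3 = 0 has moves deadlocked
Reachable graph of Q (3 states):
  v0 = c.b.0 has moves —c→ v1
  v1 = b.0 has moves —b→ v2
  v2 = 0 has moves deadlocked
Trace ⟨a⟩ through P, begin at {u0}:
  after a @ step 1: {u1}
  ✓ P
Trace ⟨a⟩ through Q, begin at {v0}:
  after a @ step 1: ∅  — Q cannot continue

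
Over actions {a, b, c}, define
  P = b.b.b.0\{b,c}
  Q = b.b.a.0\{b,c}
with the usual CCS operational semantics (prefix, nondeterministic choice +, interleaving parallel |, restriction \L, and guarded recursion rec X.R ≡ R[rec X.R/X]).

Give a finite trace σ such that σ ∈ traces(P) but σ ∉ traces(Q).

Reachable graph of P (4 states):
  u0 = b.b.b.0\{b,c} → ··b··> u1
  u1 = b.b.0\{b,c} → ··b··> u2
  u2 = b.0\{b,c} → ··b··> u3
  u3 = 0\{b,c} → stopped
Reachable graph of Q (4 states):
  v0 = b.b.a.0\{b,c} → ··b··> v1
  v1 = b.a.0\{b,c} → ··b··> v2
  v2 = a.0\{b,c} → ··a··> v3
  v3 = 0\{b,c} → stopped
Trace ⟨bbb⟩ through P, begin at {u0}:
  after b @ step 1: {u1}
  after b @ step 2: {u2}
  after b @ step 3: {u3}
  ✓ P
Trace ⟨bbb⟩ through Q, begin at {v0}:
  after b @ step 1: {v1}
  after b @ step 2: {v2}
  after b @ step 3: no successor for Q

bbb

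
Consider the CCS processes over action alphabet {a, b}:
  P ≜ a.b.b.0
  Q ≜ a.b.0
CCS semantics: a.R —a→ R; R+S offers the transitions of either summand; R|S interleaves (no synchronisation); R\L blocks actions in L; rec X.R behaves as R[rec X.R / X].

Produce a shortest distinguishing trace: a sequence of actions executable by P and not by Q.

P's transition system — 4 states:
  m0 = a.b.b.0 has moves =a=> m1
  m1 = b.b.0 has moves =b=> m2
  m2 = b.0 has moves =b=> m3
  m3 = 0 has moves (no moves)
Q's transition system — 3 states:
  n0 = a.b.0 has moves =a=> n1
  n1 = b.0 has moves =b=> n2
  n2 = 0 has moves (no moves)
Trace ⟨abb⟩ through P, begin at {m0}:
  after a @ step 1: {m1}
  after b @ step 2: {m2}
  after b @ step 3: {m3}
  — P admits the full trace.
Trace ⟨abb⟩ through Q, begin at {n0}:
  after a @ step 1: {n1}
  after b @ step 2: {n2}
  after b @ step 3: ∅  — Q cannot continue

abb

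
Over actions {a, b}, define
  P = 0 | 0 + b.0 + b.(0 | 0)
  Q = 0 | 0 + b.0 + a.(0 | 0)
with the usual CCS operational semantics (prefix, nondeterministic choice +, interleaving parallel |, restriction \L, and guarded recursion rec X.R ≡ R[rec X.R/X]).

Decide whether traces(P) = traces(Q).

Reachable graph of P (3 states):
  m0 = 0 | 0 + b.0 + b.(0 | 0) ⊢ --b--▸ m1, --b--▸ m2
  m1 = 0 ⊢ stopped
  m2 = 0 | 0 ⊢ stopped
Reachable graph of Q (3 states):
  n0 = 0 | 0 + b.0 + a.(0 | 0) ⊢ --a--▸ n1, --b--▸ n2
  n1 = 0 | 0 ⊢ stopped
  n2 = 0 ⊢ stopped
Run σ = ⟨a⟩ on Q: start {n0}
  step 1 (a): {n1}
  Q completes σ.
Run σ = ⟨a⟩ on P: start {m0}
  step 1 (a): ∅  — P cannot continue

traces(P) ≠ traces(Q) — witness ⟨a⟩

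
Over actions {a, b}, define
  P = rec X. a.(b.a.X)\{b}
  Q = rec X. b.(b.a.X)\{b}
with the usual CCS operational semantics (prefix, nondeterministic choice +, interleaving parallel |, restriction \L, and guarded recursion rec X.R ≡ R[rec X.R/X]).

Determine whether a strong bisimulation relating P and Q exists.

NO

P's transition system — 2 states:
  u0 = rec X. a.(b.a.X)\{b} ⊢ =a=> u1
  u1 = (b.a.(rec X. a.(b.a.X)\{b}))\{b} ⊢ stopped
Q's transition system — 2 states:
  v0 = rec X. b.(b.a.X)\{b} ⊢ =b=> v1
  v1 = (b.a.(rec X. b.(b.a.X)\{b}))\{b} ⊢ stopped
Partition-refinement fixed point:
  B0 = {u0}
  B1 = {u1, v1}
  B2 = {v0}
u0 ∈ B0, v0 ∈ B2 → different blocks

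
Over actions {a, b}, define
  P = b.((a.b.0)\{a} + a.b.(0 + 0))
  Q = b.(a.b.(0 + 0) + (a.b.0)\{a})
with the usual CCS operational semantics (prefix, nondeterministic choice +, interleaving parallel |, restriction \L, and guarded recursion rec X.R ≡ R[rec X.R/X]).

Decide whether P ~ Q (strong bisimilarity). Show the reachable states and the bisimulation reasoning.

Reachable graph of P (4 states):
  m0 = b.((a.b.0)\{a} + a.b.(0 + 0)) ⊢ -b-> m1
  m1 = (a.b.0)\{a} + a.b.(0 + 0) ⊢ -a-> m2
  m2 = b.(0 + 0) ⊢ -b-> m3
  m3 = 0 + 0 ⊢ stopped
Reachable graph of Q (4 states):
  n0 = b.(a.b.(0 + 0) + (a.b.0)\{a}) ⊢ -b-> n1
  n1 = a.b.(0 + 0) + (a.b.0)\{a} ⊢ -a-> n2
  n2 = b.(0 + 0) ⊢ -b-> n3
  n3 = 0 + 0 ⊢ stopped
Bisimilarity quotient blocks:
  B0 = {m0, n0}
  B1 = {m1, n1}
  B2 = {m2, n2}
  B3 = {m3, n3}
m0 ∈ B0, n0 ∈ B0 → same block

bisimilar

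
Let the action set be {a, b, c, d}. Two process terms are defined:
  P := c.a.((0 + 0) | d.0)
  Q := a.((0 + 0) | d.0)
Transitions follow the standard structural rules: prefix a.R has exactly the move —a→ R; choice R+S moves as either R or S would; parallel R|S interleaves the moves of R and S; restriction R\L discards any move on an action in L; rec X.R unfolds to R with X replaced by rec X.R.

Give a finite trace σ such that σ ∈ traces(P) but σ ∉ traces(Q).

c

P's transition system — 4 states:
  p0 = c.a.((0 + 0) | d.0) → --c--▸ p1
  p1 = a.((0 + 0) | d.0) → --a--▸ p2
  p2 = (0 + 0) | d.0 → --d--▸ p3
  p3 = (0 + 0) | 0 → (no moves)
Q's transition system — 3 states:
  q0 = a.((0 + 0) | d.0) → --a--▸ q1
  q1 = (0 + 0) | d.0 → --d--▸ q2
  q2 = (0 + 0) | 0 → (no moves)
Executing c from P (initial set {p0}):
  [1] c ⇒ {p1}
  — P admits the full trace.
Executing c from Q (initial set {q0}):
  [1] c ⇒ no successor for Q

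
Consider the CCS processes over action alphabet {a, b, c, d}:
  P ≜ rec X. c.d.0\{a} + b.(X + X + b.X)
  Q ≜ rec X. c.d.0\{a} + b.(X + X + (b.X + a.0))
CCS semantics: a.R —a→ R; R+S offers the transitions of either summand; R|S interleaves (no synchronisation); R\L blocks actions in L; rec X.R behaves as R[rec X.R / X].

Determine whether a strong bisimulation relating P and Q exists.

Reachable graph of P (4 states):
  s0 = rec X. c.d.0\{a} + b.(X + X + b.X) has moves -b-> s1, -c-> s2
  s1 = (rec X. c.d.0\{a} + b.(X + X + b.X)) + (rec X. c.d.0\{a} + b.(X + X + b.X)) + b.(rec X. c.d.0\{a} + b.(X + X + b.X)) has moves -b-> s0, -b-> s1, -c-> s2
  s2 = d.0\{a} has moves -d-> s3
  s3 = 0\{a} has moves ·
Reachable graph of Q (5 states):
  t0 = rec X. c.d.0\{a} + b.(X + X + (b.X + a.0)) has moves -b-> t1, -c-> t2
  t1 = (rec X. c.d.0\{a} + b.(X + X + (b.X + a.0))) + (rec X. c.d.0\{a} + b.(X + X + (b.X + a.0))) + (b.(rec X. c.d.0\{a} + b.(X + X + (b.X + a.0))) + a.0) has moves -a-> t3, -b-> t0, -b-> t1, -c-> t2
  t2 = d.0\{a} has moves -d-> t4
  t3 = 0 has moves ·
  t4 = 0\{a} has moves ·
Partition-refinement fixed point:
  B0 = {s0, s1}
  B1 = {s2, t2}
  B2 = {s3, t3, t4}
  B3 = {t0}
  B4 = {t1}
s0 ∈ B0, t0 ∈ B3 → different blocks

NO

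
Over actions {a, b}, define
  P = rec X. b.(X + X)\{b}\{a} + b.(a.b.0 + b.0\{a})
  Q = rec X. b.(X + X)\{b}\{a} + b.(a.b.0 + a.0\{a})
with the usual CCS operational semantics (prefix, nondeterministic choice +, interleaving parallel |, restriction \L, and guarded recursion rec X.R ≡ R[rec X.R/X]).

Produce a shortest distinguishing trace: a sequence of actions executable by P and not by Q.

P's transition system — 6 states:
  m0 = rec X. b.(X + X)\{b}\{a} + b.(a.b.0 + b.0\{a}) :: =b=> m1, =b=> m2
  m1 = ((rec X. b.(X + X)\{b}\{a} + b.(a.b.0 + b.0\{a})) + (rec X. b.(X + X)\{b}\{a} + b.(a.b.0 + b.0\{a})))\{b}\{a} :: deadlocked
  m2 = a.b.0 + b.0\{a} :: =a=> m3, =b=> m4
  m3 = b.0 :: =b=> m5
  m4 = 0\{a} :: deadlocked
  m5 = 0 :: deadlocked
Q's transition system — 6 states:
  n0 = rec X. b.(X + X)\{b}\{a} + b.(a.b.0 + a.0\{a}) :: =b=> n1, =b=> n2
  n1 = ((rec X. b.(X + X)\{b}\{a} + b.(a.b.0 + a.0\{a})) + (rec X. b.(X + X)\{b}\{a} + b.(a.b.0 + a.0\{a})))\{b}\{a} :: deadlocked
  n2 = a.b.0 + a.0\{a} :: =a=> n3, =a=> n4
  n3 = 0\{a} :: deadlocked
  n4 = b.0 :: =b=> n5
  n5 = 0 :: deadlocked
Trace ⟨bb⟩ through P, begin at {m0}:
  after b @ step 1: {m1, m2}
  after b @ step 2: {m4}
  — P admits the full trace.
Trace ⟨bb⟩ through Q, begin at {n0}:
  after b @ step 1: {n1, n2}
  after b @ step 2: ∅  — Q cannot continue

bb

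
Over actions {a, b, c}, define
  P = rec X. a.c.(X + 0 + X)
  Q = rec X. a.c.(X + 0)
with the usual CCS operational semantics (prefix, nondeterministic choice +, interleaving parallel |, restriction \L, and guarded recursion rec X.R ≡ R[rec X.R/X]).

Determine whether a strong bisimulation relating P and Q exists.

P ~ Q

LTS(P): 3 reachable states
  m0 = rec X. a.c.(X + 0 + X) → --a--▸ m1
  m1 = c.((rec X. a.c.(X + 0 + X)) + 0 + (rec X. a.c.(X + 0 + X))) → --c--▸ m2
  m2 = (rec X. a.c.(X + 0 + X)) + 0 + (rec X. a.c.(X + 0 + X)) → --a--▸ m1
LTS(Q): 3 reachable states
  n0 = rec X. a.c.(X + 0) → --a--▸ n1
  n1 = c.((rec X. a.c.(X + 0)) + 0) → --c--▸ n2
  n2 = (rec X. a.c.(X + 0)) + 0 → --a--▸ n1
Bisimilarity quotient blocks:
  B0 = {m0, m2, n0, n2}
  B1 = {m1, n1}
m0 ∈ B0, n0 ∈ B0 → same block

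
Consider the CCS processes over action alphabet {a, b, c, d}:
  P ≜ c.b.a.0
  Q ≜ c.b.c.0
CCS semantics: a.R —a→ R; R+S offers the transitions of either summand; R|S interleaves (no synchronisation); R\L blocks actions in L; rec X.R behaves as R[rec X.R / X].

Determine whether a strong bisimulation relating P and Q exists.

NO

P's transition system — 4 states:
  m0 = c.b.a.0 | -c-> m1
  m1 = b.a.0 | -b-> m2
  m2 = a.0 | -a-> m3
  m3 = 0 | ∅
Q's transition system — 4 states:
  n0 = c.b.c.0 | -c-> n1
  n1 = b.c.0 | -b-> n2
  n2 = c.0 | -c-> n3
  n3 = 0 | ∅
Partition-refinement fixed point:
  B0 = {m0}
  B1 = {m1}
  B2 = {m2}
  B3 = {m3, n3}
  B4 = {n0}
  B5 = {n1}
  B6 = {n2}
m0 ∈ B0, n0 ∈ B4 → different blocks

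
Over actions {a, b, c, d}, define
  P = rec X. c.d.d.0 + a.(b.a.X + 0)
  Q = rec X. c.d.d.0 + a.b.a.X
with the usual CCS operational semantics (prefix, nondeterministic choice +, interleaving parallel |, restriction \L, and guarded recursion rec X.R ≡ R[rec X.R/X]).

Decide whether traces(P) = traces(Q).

LTS(P): 6 reachable states
  p0 = rec X. c.d.d.0 + a.(b.a.X + 0) → ··a··> p1, ··c··> p2
  p1 = b.a.(rec X. c.d.d.0 + a.(b.a.X + 0)) + 0 → ··b··> p3
  p2 = d.d.0 → ··d··> p4
  p3 = a.(rec X. c.d.d.0 + a.(b.a.X + 0)) → ··a··> p0
  p4 = d.0 → ··d··> p5
  p5 = 0 → deadlocked
LTS(Q): 6 reachable states
  q0 = rec X. c.d.d.0 + a.b.a.X → ··a··> q1, ··c··> q2
  q1 = b.a.(rec X. c.d.d.0 + a.b.a.X) → ··b··> q3
  q2 = d.d.0 → ··d··> q4
  q3 = a.(rec X. c.d.d.0 + a.b.a.X) → ··a··> q0
  q4 = d.0 → ··d··> q5
  q5 = 0 → deadlocked
Coarsest stable partition (strong bisimilarity classes):
  B0 = {p0, q0}
  B1 = {p1, q1}
  B2 = {p3, q3}
  B3 = {p2, q2}
  B4 = {p4, q4}
  B5 = {p5, q5}
p0 ∈ B0, q0 ∈ B0 → same block
Bisimilar ⇒ trace-equivalent.

YES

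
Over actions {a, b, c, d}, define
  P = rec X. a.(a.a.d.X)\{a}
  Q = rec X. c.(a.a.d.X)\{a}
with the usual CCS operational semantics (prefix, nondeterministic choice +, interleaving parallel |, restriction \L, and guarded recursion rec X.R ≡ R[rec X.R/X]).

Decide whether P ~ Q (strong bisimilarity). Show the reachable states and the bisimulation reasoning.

P's transition system — 2 states:
  u0 = rec X. a.(a.a.d.X)\{a} ⊢ ··a··> u1
  u1 = (a.a.d.(rec X. a.(a.a.d.X)\{a}))\{a} ⊢ deadlocked
Q's transition system — 2 states:
  v0 = rec X. c.(a.a.d.X)\{a} ⊢ ··c··> v1
  v1 = (a.a.d.(rec X. c.(a.a.d.X)\{a}))\{a} ⊢ deadlocked
Partition-refinement fixed point:
  B0 = {u0}
  B1 = {u1, v1}
  B2 = {v0}
u0 ∈ B0, v0 ∈ B2 → different blocks

P ≁ Q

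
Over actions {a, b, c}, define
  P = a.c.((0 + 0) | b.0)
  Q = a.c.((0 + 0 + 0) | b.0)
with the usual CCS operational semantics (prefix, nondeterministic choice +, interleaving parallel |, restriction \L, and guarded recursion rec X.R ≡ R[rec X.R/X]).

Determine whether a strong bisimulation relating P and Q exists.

Reachable graph of P (4 states):
  m0 = a.c.((0 + 0) | b.0) → ··a··> m1
  m1 = c.((0 + 0) | b.0) → ··c··> m2
  m2 = (0 + 0) | b.0 → ··b··> m3
  m3 = (0 + 0) | 0 → ∅
Reachable graph of Q (4 states):
  n0 = a.c.((0 + 0 + 0) | b.0) → ··a··> n1
  n1 = c.((0 + 0 + 0) | b.0) → ··c··> n2
  n2 = (0 + 0 + 0) | b.0 → ··b··> n3
  n3 = (0 + 0 + 0) | 0 → ∅
Coarsest stable partition (strong bisimilarity classes):
  B0 = {m0, n0}
  B1 = {m1, n1}
  B2 = {m2, n2}
  B3 = {m3, n3}
m0 ∈ B0, n0 ∈ B0 → same block

YES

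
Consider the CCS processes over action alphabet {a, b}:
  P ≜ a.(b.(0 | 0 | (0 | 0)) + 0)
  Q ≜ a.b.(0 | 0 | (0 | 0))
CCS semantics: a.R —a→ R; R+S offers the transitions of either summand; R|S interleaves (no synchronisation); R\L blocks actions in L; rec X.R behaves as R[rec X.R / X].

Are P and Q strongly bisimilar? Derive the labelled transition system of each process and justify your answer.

Reachable graph of P (3 states):
  s0 = a.(b.(0 | 0 | (0 | 0)) + 0) has moves ··a··> s1
  s1 = b.(0 | 0 | (0 | 0)) + 0 has moves ··b··> s2
  s2 = 0 | 0 | (0 | 0) has moves ∅
Reachable graph of Q (3 states):
  t0 = a.b.(0 | 0 | (0 | 0)) has moves ··a··> t1
  t1 = b.(0 | 0 | (0 | 0)) has moves ··b··> t2
  t2 = 0 | 0 | (0 | 0) has moves ∅
Partition-refinement fixed point:
  B0 = {s0, t0}
  B1 = {s1, t1}
  B2 = {s2, t2}
s0 ∈ B0, t0 ∈ B0 → same block

YES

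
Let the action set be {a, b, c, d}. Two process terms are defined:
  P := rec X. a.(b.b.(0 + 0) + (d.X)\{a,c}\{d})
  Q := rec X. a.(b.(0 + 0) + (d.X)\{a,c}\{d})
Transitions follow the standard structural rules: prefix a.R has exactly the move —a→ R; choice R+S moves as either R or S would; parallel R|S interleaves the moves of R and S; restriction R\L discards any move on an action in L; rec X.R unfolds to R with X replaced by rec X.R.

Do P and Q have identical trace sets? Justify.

traces(P) ≠ traces(Q) — witness ⟨abb⟩

Reachable graph of P (4 states):
  m0 = rec X. a.(b.b.(0 + 0) + (d.X)\{a,c}\{d}) | -a-> m1
  m1 = b.b.(0 + 0) + (d.(rec X. a.(b.b.(0 + 0) + (d.X)\{a,c}\{d})))\{a,c}\{d} | -b-> m2
  m2 = b.(0 + 0) | -b-> m3
  m3 = 0 + 0 | (no moves)
Reachable graph of Q (3 states):
  n0 = rec X. a.(b.(0 + 0) + (d.X)\{a,c}\{d}) | -a-> n1
  n1 = b.(0 + 0) + (d.(rec X. a.(b.(0 + 0) + (d.X)\{a,c}\{d})))\{a,c}\{d} | -b-> n2
  n2 = 0 + 0 | (no moves)
Executing abb from P (initial set {m0}):
  step 1 (a): {m1}
  step 2 (b): {m2}
  step 3 (b): {m3}
  ✓ P
Executing abb from Q (initial set {n0}):
  step 1 (a): {n1}
  step 2 (b): {n2}
  step 3 (b): ∅  — Q cannot continue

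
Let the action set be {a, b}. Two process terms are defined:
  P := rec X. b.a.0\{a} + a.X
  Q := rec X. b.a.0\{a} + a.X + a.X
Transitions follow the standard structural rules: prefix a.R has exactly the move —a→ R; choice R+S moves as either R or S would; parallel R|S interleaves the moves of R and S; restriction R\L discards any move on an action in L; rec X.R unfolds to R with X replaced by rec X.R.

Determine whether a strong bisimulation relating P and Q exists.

LTS(P): 3 reachable states
  m0 = rec X. b.a.0\{a} + a.X has moves —a→ m0, —b→ m1
  m1 = a.0\{a} has moves —a→ m2
  m2 = 0\{a} has moves ∅
LTS(Q): 3 reachable states
  n0 = rec X. b.a.0\{a} + a.X + a.X has moves —a→ n0, —b→ n1
  n1 = a.0\{a} has moves —a→ n2
  n2 = 0\{a} has moves ∅
Bisimilarity quotient blocks:
  B0 = {m0, n0}
  B1 = {m1, n1}
  B2 = {m2, n2}
m0 ∈ B0, n0 ∈ B0 → same block

bisimilar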